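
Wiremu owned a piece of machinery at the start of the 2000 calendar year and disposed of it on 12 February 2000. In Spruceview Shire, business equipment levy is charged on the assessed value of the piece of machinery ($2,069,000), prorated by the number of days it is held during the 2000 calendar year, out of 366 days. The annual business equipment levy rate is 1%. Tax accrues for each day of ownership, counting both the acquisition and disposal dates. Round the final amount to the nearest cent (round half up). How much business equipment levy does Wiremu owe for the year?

Days held (1 January – 12 February 2000): 43 out of 366
Tax = $2,069,000 × 1% × 43/366 = $2,430.7923

$2,430.79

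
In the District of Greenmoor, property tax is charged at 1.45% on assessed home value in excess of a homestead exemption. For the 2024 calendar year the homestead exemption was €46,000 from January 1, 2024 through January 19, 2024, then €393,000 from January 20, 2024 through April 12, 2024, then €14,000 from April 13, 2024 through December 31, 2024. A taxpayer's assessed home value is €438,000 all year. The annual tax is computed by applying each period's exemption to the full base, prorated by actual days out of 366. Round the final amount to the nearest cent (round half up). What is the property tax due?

€4,862.65

January 1 – January 19, 2024: 19 days, exemption €46,000 → (€438,000 − €46,000) × 1.45% × 19/366 = €295.0710
January 20 – April 12, 2024: 84 days, exemption €393,000 → (€438,000 − €393,000) × 1.45% × 84/366 = €149.7541
April 13 – December 31, 2024: 263 days, exemption €14,000 → (€438,000 − €14,000) × 1.45% × 263/366 = €4,417.8251
Total = €4,862.6503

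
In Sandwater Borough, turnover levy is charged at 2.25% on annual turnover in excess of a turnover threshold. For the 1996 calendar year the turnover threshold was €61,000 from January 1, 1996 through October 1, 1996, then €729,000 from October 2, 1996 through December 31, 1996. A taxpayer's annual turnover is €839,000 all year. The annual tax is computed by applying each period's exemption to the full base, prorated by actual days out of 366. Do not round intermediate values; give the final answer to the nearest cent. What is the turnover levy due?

January 1 – October 1, 1996: 275 days, exemption €61,000 → (€839,000 − €61,000) × 2.25% × 275/366 = €13,152.6639
October 2 – December 31, 1996: 91 days, exemption €729,000 → (€839,000 − €729,000) × 2.25% × 91/366 = €615.3689
Total = €13,768.0328

€13,768.03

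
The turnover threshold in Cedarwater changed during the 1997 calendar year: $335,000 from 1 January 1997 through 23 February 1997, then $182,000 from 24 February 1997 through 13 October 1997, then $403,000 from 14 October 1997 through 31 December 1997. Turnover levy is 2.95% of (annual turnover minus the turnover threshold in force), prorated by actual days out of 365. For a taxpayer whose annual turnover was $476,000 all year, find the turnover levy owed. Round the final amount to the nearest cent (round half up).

1 January – 23 February 1997: 54 days, exemption $335,000 → ($476,000 − $335,000) × 2.95% × 54/365 = $615.3781
24 February – 13 October 1997: 232 days, exemption $182,000 → ($476,000 − $182,000) × 2.95% × 232/365 = $5,512.7014
14 October – 31 December 1997: 79 days, exemption $403,000 → ($476,000 − $403,000) × 2.95% × 79/365 = $466.1000
Total = $6,594.1795

$6,594.18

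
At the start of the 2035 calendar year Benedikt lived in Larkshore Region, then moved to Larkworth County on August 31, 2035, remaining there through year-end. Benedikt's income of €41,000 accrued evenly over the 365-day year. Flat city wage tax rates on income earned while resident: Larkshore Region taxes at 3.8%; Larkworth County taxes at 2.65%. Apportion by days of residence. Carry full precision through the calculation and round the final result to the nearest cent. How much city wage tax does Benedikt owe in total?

€1,399.11

Larkshore Region, January 1 – August 30, 2035: 242 days → €41,000 × 3.8% × 242/365 = €1,032.9753
Larkworth County, August 31 – December 31, 2035: 123 days → €41,000 × 2.65% × 123/365 = €366.1356
Total = €1,399.1110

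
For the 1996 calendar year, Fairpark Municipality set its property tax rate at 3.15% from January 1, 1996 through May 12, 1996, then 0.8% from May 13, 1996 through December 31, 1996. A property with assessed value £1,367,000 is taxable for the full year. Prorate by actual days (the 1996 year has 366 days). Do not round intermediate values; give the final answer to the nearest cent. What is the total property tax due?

£22,609.66

January 1 – May 12, 1996: 133 days at 3.15% → £1,367,000 × 3.15% × 133/366 = £15,647.6680
May 13 – December 31, 1996: 233 days at 0.8% → £1,367,000 × 0.8% × 233/366 = £6,961.9891
Total = £22,609.6571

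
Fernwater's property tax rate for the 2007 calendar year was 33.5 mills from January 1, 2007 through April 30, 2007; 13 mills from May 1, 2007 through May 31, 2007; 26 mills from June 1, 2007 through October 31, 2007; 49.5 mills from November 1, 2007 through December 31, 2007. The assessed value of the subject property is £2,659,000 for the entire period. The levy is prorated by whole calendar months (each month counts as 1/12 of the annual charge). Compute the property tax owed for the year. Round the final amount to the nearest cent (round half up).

January 1 – April 30, 2007: 4 months at 33.5 mills → £2,659,000 × 3.35% × 4/12 = £29,692.1667
May 1 – May 31, 2007: 1 month at 13 mills → £2,659,000 × 1.3% × 1/12 = £2,880.5833
June 1 – October 31, 2007: 5 months at 26 mills → £2,659,000 × 2.6% × 5/12 = £28,805.8333
November 1 – December 31, 2007: 2 months at 49.5 mills → £2,659,000 × 4.95% × 2/12 = £21,936.7500
Total = £83,315.3333

£83,315.33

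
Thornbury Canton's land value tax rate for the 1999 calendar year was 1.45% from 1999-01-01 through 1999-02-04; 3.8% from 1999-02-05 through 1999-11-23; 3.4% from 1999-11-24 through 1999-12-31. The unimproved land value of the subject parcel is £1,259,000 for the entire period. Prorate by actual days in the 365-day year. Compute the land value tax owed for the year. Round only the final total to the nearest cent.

1999-01-01 to 1999-02-04: 35 days at 1.45% → £1,259,000 × 1.45% × 35/365 = £1,750.5274
1999-02-05 to 1999-11-23: 292 days at 3.8% → £1,259,000 × 3.8% × 292/365 = £38,273.6000
1999-11-24 to 1999-12-31: 38 days at 3.4% → £1,259,000 × 3.4% × 38/365 = £4,456.5151
Total = £44,480.6425

£44,480.64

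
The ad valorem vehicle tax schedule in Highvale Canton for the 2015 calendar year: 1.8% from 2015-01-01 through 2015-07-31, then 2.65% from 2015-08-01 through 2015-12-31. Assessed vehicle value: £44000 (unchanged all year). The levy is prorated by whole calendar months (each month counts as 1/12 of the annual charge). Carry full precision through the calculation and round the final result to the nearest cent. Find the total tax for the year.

£947.83

2015-01-01 to 2015-07-31: 7 months at 1.8% → £44000 × 1.8% × 7/12 = £462.0000
2015-08-01 to 2015-12-31: 5 months at 2.65% → £44000 × 2.65% × 5/12 = £485.8333
Total = £947.8333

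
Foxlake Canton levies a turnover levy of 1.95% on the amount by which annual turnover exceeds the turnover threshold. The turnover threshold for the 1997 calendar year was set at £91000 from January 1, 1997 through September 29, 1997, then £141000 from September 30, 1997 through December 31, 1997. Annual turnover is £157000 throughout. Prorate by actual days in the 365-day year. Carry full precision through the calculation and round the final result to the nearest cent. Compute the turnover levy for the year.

January 1 – September 29, 1997: 272 days, exemption £91000 → (£157000 − £91000) × 1.95% × 272/365 = £959.0795
September 30 – December 31, 1997: 93 days, exemption £141000 → (£157000 − £141000) × 1.95% × 93/365 = £79.4959
Total = £1038.5753

£1038.58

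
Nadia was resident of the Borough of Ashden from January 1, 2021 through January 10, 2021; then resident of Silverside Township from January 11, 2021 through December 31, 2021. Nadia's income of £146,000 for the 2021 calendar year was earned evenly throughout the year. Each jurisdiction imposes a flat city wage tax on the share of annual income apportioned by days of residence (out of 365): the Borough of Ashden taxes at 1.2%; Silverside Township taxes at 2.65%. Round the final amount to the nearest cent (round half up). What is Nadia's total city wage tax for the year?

The Borough of Ashden, January 1 – January 10, 2021: 10 days → £146,000 × 1.2% × 10/365 = £48.0000
Silverside Township, January 11 – December 31, 2021: 355 days → £146,000 × 2.65% × 355/365 = £3,763.0000
Total = £3,811.0000

£3,811.00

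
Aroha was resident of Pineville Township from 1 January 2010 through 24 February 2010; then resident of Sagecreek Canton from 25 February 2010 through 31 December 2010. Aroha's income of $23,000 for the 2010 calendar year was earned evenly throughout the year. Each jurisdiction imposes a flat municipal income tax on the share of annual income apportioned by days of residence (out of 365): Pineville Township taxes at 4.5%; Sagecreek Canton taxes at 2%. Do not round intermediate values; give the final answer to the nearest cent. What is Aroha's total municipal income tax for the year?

$546.64

Pineville Township, 1 January – 24 February 2010: 55 days → $23,000 × 4.5% × 55/365 = $155.9589
Sagecreek Canton, 25 February – 31 December 2010: 310 days → $23,000 × 2% × 310/365 = $390.6849
Total = $546.6438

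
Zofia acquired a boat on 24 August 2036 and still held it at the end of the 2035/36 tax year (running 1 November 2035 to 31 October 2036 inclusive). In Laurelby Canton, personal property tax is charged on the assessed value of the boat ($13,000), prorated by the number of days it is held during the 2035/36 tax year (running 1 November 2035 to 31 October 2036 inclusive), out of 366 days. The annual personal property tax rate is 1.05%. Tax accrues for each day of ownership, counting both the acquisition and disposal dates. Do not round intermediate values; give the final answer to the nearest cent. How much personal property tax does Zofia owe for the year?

Days held (24 August – 31 October 2036): 69 out of 366
Tax = $13,000 × 1.05% × 69/366 = $25.7336

$25.73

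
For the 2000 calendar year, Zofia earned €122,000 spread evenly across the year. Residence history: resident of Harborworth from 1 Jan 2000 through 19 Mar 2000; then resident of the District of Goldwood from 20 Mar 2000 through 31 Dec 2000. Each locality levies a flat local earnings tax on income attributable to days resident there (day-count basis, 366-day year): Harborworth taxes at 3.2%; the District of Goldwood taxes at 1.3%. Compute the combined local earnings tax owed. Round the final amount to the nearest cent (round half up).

Harborworth, 1 Jan – 19 Mar 2000: 79 days → €122,000 × 3.2% × 79/366 = €842.6667
The District of Goldwood, 20 Mar – 31 Dec 2000: 287 days → €122,000 × 1.3% × 287/366 = €1,243.6667
Total = €2,086.3333

€2,086.33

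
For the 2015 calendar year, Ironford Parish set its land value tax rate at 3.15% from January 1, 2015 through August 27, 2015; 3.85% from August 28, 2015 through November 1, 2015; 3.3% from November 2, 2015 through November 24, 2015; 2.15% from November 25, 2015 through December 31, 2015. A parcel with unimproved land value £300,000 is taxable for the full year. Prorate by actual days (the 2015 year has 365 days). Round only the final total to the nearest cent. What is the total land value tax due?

January 1 – August 27, 2015: 239 days at 3.15% → £300,000 × 3.15% × 239/365 = £6,187.8082
August 28 – November 1, 2015: 66 days at 3.85% → £300,000 × 3.85% × 66/365 = £2,088.4932
November 2 – November 24, 2015: 23 days at 3.3% → £300,000 × 3.3% × 23/365 = £623.8356
November 25 – December 31, 2015: 37 days at 2.15% → £300,000 × 2.15% × 37/365 = £653.8356
Total = £9,553.9726

£9,553.97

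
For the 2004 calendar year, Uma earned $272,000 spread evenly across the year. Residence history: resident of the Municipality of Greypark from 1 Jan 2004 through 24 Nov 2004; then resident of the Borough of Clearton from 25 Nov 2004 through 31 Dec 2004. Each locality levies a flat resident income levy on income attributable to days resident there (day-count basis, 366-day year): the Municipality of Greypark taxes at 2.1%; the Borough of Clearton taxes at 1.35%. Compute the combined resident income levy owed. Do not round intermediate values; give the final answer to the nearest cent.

$5,505.77

The Municipality of Greypark, 1 Jan – 24 Nov 2004: 329 days → $272,000 × 2.1% × 329/366 = $5,134.5574
The Borough of Clearton, 25 Nov – 31 Dec 2004: 37 days → $272,000 × 1.35% × 37/366 = $371.2131
Total = $5,505.7705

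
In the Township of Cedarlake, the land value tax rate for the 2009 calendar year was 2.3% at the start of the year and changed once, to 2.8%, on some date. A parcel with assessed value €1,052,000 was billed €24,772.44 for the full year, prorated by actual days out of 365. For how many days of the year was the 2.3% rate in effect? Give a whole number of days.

Let d = days at the first rate; then 365 − d days at the second rate.
€1,052,000 × [2.3%·d + 2.8%·(365−d)] / 365 = €24,772.44
Solving gives d = 325, so the new rate took effect on 22 Nov 2009.

325 days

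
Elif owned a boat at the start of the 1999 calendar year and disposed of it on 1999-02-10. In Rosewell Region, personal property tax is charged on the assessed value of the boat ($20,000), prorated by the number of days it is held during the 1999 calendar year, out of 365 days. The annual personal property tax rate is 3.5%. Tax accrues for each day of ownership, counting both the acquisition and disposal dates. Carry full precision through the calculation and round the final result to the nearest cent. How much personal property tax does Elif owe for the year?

Days held (1999-01-01 to 1999-02-10): 41 out of 365
Tax = $20,000 × 3.5% × 41/365 = $78.6301

$78.63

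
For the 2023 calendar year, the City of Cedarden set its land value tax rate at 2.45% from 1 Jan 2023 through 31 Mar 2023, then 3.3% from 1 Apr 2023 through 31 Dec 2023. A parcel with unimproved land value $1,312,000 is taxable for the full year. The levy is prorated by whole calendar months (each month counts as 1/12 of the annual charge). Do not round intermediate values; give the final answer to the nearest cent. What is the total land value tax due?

$40,508.00

1 Jan – 31 Mar 2023: 3 months at 2.45% → $1,312,000 × 2.45% × 3/12 = $8,036.0000
1 Apr – 31 Dec 2023: 9 months at 3.3% → $1,312,000 × 3.3% × 9/12 = $32,472.0000
Total = $40,508.0000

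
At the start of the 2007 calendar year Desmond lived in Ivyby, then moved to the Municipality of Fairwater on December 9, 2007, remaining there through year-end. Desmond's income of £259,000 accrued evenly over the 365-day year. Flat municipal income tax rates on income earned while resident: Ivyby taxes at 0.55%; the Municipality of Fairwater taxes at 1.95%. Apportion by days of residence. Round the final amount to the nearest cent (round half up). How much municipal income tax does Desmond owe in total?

Ivyby, January 1 – December 8, 2007: 342 days → £259,000 × 0.55% × 342/365 = £1,334.7370
The Municipality of Fairwater, December 9 – December 31, 2007: 23 days → £259,000 × 1.95% × 23/365 = £318.2507
Total = £1,652.9877

£1,652.99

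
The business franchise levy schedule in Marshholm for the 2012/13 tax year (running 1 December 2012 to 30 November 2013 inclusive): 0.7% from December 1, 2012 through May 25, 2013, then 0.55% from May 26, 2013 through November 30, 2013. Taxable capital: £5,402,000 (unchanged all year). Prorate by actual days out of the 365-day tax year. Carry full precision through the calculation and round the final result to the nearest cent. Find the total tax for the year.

December 1, 2012 – May 25, 2013: 176 days at 0.7% → £5,402,000 × 0.7% × 176/365 = £18,233.6000
May 26 – November 30, 2013: 189 days at 0.55% → £5,402,000 × 0.55% × 189/365 = £15,384.6000
Total = £33,618.2000

£33,618.20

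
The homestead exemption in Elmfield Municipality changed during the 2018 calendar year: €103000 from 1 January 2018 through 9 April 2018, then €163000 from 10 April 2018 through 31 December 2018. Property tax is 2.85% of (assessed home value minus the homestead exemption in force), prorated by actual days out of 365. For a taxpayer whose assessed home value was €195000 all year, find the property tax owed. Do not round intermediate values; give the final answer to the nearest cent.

€1375.81

1 January – 9 April 2018: 99 days, exemption €103000 → (€195000 − €103000) × 2.85% × 99/365 = €711.1726
10 April – 31 December 2018: 266 days, exemption €163000 → (€195000 − €163000) × 2.85% × 266/365 = €664.6356
Total = €1375.8082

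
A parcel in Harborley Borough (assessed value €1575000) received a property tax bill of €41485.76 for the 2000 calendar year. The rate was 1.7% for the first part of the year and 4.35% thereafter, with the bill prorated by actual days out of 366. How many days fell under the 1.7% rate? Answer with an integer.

237 days

Let d = days at the first rate; then 366 − d days at the second rate.
€1575000 × [1.7%·d + 4.35%·(366−d)] / 366 = €41485.76
Solving gives d = 237, so the new rate took effect on 25 Aug 2000.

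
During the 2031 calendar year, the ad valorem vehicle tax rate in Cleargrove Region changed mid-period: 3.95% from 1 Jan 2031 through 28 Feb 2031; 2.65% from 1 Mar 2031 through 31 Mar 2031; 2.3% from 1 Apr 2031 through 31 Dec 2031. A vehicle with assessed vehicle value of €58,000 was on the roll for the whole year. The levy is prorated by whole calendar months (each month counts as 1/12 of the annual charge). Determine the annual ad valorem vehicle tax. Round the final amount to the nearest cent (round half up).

1 Jan – 28 Feb 2031: 2 months at 3.95% → €58,000 × 3.95% × 2/12 = €381.8333
1 Mar – 31 Mar 2031: 1 month at 2.65% → €58,000 × 2.65% × 1/12 = €128.0833
1 Apr – 31 Dec 2031: 9 months at 2.3% → €58,000 × 2.3% × 9/12 = €1,000.5000
Total = €1,510.4167

€1,510.42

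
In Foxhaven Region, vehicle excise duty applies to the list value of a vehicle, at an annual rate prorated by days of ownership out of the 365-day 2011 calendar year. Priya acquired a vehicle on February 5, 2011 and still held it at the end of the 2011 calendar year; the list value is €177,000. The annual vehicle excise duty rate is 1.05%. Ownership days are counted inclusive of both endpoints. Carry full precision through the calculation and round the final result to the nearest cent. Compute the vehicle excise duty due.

€1,680.29

Days held (February 5 – December 31, 2011): 330 out of 365
Tax = €177,000 × 1.05% × 330/365 = €1,680.2877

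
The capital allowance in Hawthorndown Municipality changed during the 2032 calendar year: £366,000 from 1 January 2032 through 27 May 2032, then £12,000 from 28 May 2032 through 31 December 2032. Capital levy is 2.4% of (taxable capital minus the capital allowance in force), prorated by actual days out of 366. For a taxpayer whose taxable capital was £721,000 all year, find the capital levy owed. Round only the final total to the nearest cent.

1 January – 27 May 2032: 148 days, exemption £366,000 → (£721,000 − £366,000) × 2.4% × 148/366 = £3,445.2459
28 May – 31 December 2032: 218 days, exemption £12,000 → (£721,000 − £12,000) × 2.4% × 218/366 = £10,135.2131
Total = £13,580.4590

£13,580.46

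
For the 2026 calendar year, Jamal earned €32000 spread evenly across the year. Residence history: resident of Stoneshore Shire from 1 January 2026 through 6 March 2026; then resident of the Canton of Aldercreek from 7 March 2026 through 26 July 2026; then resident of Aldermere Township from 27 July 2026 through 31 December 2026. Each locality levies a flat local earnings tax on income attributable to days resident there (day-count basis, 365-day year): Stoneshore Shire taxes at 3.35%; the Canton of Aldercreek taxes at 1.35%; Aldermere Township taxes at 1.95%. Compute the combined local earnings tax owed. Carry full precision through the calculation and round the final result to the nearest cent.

€629.08

Stoneshore Shire, 1 January – 6 March 2026: 65 days → €32000 × 3.35% × 65/365 = €190.9041
The Canton of Aldercreek, 7 March – 26 July 2026: 142 days → €32000 × 1.35% × 142/365 = €168.0658
Aldermere Township, 27 July – 31 December 2026: 158 days → €32000 × 1.95% × 158/365 = €270.1151
Total = €629.0849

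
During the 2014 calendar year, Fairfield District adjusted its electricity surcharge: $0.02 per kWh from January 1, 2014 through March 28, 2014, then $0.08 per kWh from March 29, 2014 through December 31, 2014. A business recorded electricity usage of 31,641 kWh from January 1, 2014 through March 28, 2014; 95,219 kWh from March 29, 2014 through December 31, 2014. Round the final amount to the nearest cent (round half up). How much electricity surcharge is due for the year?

January 1 – March 28, 2014: 31,641 kWh at $0.02/kWh → $632.82
March 29 – December 31, 2014: 95,219 kWh at $0.08/kWh → $7,617.52

$8,250.34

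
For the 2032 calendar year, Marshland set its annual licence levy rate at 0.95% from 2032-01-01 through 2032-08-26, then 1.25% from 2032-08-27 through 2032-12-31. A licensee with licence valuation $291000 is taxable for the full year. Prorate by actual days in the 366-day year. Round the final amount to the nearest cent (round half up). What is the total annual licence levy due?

$3067.43

2032-01-01 to 2032-08-26: 239 days at 0.95% → $291000 × 0.95% × 239/366 = $1805.2336
2032-08-27 to 2032-12-31: 127 days at 1.25% → $291000 × 1.25% × 127/366 = $1262.1926
Total = $3067.4262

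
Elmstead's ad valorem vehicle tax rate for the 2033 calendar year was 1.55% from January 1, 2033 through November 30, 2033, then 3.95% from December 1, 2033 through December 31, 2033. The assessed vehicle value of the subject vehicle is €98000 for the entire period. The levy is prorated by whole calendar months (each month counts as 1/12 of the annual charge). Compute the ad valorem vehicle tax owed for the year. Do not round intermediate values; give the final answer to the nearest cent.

€1715.00

January 1 – November 30, 2033: 11 months at 1.55% → €98000 × 1.55% × 11/12 = €1392.4167
December 1 – December 31, 2033: 1 month at 3.95% → €98000 × 3.95% × 1/12 = €322.5833
Total = €1715.0000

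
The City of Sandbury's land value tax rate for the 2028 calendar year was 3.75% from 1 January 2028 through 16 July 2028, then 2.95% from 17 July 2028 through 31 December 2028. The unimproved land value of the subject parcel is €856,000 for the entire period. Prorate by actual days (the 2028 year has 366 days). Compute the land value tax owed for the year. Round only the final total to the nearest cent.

€28,956.66

1 January – 16 July 2028: 198 days at 3.75% → €856,000 × 3.75% × 198/366 = €17,365.5738
17 July – 31 December 2028: 168 days at 2.95% → €856,000 × 2.95% × 168/366 = €11,591.0820
Total = €28,956.6557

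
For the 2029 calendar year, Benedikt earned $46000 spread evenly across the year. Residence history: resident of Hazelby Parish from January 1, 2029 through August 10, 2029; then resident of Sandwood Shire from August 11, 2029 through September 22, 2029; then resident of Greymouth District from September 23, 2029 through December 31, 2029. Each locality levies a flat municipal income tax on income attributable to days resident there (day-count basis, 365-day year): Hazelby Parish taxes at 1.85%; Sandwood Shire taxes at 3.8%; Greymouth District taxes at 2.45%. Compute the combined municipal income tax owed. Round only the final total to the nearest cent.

$1032.29

Hazelby Parish, January 1 – August 10, 2029: 222 days → $46000 × 1.85% × 222/365 = $517.5945
Sandwood Shire, August 11 – September 22, 2029: 43 days → $46000 × 3.8% × 43/365 = $205.9288
Greymouth District, September 23 – December 31, 2029: 100 days → $46000 × 2.45% × 100/365 = $308.7671
Total = $1032.2904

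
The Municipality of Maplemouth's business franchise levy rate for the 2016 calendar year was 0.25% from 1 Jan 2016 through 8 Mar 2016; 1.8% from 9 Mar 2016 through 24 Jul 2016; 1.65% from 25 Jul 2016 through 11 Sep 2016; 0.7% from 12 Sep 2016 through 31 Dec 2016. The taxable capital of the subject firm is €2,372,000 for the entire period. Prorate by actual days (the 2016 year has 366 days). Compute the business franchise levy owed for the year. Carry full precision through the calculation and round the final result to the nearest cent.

1 Jan – 8 Mar 2016: 68 days at 0.25% → €2,372,000 × 0.25% × 68/366 = €1,101.7486
9 Mar – 24 Jul 2016: 138 days at 1.8% → €2,372,000 × 1.8% × 138/366 = €16,098.4918
25 Jul – 11 Sep 2016: 49 days at 1.65% → €2,372,000 × 1.65% × 49/366 = €5,239.7869
12 Sep – 31 Dec 2016: 111 days at 0.7% → €2,372,000 × 0.7% × 111/366 = €5,035.6393
Total = €27,475.6667

€27,475.67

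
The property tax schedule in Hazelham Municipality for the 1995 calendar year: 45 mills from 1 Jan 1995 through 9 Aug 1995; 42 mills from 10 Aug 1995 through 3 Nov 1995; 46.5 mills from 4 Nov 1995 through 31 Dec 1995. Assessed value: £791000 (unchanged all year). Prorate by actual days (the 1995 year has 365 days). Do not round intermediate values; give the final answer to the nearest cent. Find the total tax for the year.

£35224.42

1 Jan – 9 Aug 1995: 221 days at 45 mills → £791000 × 4.5% × 221/365 = £21552.0411
10 Aug – 3 Nov 1995: 86 days at 42 mills → £791000 × 4.2% × 86/365 = £7827.6493
4 Nov – 31 Dec 1995: 58 days at 46.5 mills → £791000 × 4.65% × 58/365 = £5844.7315
Total = £35224.4219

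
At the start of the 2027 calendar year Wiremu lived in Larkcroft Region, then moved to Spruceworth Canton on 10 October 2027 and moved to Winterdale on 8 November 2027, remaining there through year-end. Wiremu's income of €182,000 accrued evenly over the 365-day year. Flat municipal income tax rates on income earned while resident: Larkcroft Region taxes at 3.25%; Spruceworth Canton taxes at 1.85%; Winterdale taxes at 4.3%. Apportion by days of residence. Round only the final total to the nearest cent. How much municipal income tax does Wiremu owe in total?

Larkcroft Region, 1 January – 9 October 2027: 282 days → €182,000 × 3.25% × 282/365 = €4,569.9452
Spruceworth Canton, 10 October – 7 November 2027: 29 days → €182,000 × 1.85% × 29/365 = €267.5151
Winterdale, 8 November – 31 December 2027: 54 days → €182,000 × 4.3% × 54/365 = €1,157.8192
Total = €5,995.2795

€5,995.28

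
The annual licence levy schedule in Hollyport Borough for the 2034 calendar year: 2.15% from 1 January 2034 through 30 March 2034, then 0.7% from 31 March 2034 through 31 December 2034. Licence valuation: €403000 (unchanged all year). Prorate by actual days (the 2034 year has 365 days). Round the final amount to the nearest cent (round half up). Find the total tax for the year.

1 January – 30 March 2034: 89 days at 2.15% → €403000 × 2.15% × 89/365 = €2112.7137
31 March – 31 December 2034: 276 days at 0.7% → €403000 × 0.7% × 276/365 = €2133.1397
Total = €4245.8534

€4245.85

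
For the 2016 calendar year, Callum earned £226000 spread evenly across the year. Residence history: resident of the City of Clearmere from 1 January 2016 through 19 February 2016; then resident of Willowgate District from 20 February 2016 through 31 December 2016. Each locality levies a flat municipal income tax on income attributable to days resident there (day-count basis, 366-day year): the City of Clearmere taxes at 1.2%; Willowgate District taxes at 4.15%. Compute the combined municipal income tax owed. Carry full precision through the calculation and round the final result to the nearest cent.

The City of Clearmere, 1 January – 19 February 2016: 50 days → £226000 × 1.2% × 50/366 = £370.4918
Willowgate District, 20 February – 31 December 2016: 316 days → £226000 × 4.15% × 316/366 = £8097.7158
Total = £8468.2077

£8468.21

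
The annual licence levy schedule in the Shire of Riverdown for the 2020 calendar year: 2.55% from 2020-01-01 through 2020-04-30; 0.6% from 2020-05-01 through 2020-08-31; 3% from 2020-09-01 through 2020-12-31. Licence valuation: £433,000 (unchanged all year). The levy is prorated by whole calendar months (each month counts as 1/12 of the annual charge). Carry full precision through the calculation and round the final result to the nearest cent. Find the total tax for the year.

£8,876.50

2020-01-01 to 2020-04-30: 4 months at 2.55% → £433,000 × 2.55% × 4/12 = £3,680.5000
2020-05-01 to 2020-08-31: 4 months at 0.6% → £433,000 × 0.6% × 4/12 = £866.0000
2020-09-01 to 2020-12-31: 4 months at 3% → £433,000 × 3% × 4/12 = £4,330.0000
Total = £8,876.5000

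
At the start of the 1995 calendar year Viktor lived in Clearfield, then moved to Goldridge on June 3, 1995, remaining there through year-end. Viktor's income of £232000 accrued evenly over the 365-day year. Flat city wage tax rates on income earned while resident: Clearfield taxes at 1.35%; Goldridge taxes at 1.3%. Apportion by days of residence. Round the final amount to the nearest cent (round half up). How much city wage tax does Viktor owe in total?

Clearfield, January 1 – June 2, 1995: 153 days → £232000 × 1.35% × 153/365 = £1312.8658
Goldridge, June 3 – December 31, 1995: 212 days → £232000 × 1.3% × 212/365 = £1751.7589
Total = £3064.6247

£3064.62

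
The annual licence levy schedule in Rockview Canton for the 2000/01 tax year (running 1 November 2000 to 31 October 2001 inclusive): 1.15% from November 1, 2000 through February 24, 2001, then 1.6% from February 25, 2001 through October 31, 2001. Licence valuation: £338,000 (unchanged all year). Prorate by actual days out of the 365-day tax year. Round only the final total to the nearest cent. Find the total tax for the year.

November 1, 2000 – February 24, 2001: 116 days at 1.15% → £338,000 × 1.15% × 116/365 = £1,235.3205
February 25 – October 31, 2001: 249 days at 1.6% → £338,000 × 1.6% × 249/365 = £3,689.2932
Total = £4,924.6137

£4,924.61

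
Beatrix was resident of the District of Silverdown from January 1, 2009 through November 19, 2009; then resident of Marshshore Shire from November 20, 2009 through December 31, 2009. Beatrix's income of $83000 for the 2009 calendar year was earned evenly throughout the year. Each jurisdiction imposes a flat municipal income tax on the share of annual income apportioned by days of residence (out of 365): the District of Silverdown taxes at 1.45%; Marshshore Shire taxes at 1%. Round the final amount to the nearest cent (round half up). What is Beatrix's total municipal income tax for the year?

The District of Silverdown, January 1 – November 19, 2009: 323 days → $83000 × 1.45% × 323/365 = $1065.0151
Marshshore Shire, November 20 – December 31, 2009: 42 days → $83000 × 1% × 42/365 = $95.5068
Total = $1160.5219

$1160.52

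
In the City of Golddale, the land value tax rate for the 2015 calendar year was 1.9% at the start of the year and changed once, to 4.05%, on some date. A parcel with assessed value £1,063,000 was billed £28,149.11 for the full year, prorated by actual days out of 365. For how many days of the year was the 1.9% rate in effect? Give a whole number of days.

238 days

Let d = days at the first rate; then 365 − d days at the second rate.
£1,063,000 × [1.9%·d + 4.05%·(365−d)] / 365 = £28,149.11
Solving gives d = 238, so the new rate took effect on 27 August 2015.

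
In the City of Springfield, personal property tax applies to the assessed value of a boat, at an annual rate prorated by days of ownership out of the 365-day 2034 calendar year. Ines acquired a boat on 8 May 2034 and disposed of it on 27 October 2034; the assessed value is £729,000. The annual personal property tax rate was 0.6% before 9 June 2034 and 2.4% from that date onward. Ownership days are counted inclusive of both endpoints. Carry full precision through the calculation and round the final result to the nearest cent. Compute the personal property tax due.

8 May – 8 June 2034: 32 days at 0.6% → £729,000 × 0.6% × 32/365 = £383.4740
9 June – 27 October 2034: 141 days at 2.4% → £729,000 × 2.4% × 141/365 = £6,758.7288
Total = £7,142.2027

£7,142.20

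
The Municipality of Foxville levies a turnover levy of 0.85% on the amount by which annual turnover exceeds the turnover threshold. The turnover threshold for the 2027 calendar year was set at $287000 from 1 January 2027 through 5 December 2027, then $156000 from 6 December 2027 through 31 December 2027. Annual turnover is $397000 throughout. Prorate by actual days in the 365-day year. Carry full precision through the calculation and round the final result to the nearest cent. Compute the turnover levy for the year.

$1014.32

1 January – 5 December 2027: 339 days, exemption $287000 → ($397000 − $287000) × 0.85% × 339/365 = $868.3973
6 December – 31 December 2027: 26 days, exemption $156000 → ($397000 − $156000) × 0.85% × 26/365 = $145.9205
Total = $1014.3178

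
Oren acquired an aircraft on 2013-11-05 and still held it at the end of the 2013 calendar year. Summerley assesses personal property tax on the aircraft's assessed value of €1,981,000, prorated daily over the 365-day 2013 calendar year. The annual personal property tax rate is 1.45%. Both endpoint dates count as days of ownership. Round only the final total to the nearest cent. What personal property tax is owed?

Days held (2013-11-05 to 2013-12-31): 57 out of 365
Tax = €1,981,000 × 1.45% × 57/365 = €4,485.7438

€4,485.74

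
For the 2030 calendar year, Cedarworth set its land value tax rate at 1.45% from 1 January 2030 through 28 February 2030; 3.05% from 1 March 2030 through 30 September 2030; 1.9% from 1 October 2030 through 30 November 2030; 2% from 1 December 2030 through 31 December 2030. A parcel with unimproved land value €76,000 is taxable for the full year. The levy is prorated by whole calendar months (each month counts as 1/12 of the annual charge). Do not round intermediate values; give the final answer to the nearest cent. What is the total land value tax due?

1 January – 28 February 2030: 2 months at 1.45% → €76,000 × 1.45% × 2/12 = €183.6667
1 March – 30 September 2030: 7 months at 3.05% → €76,000 × 3.05% × 7/12 = €1,352.1667
1 October – 30 November 2030: 2 months at 1.9% → €76,000 × 1.9% × 2/12 = €240.6667
1 December – 31 December 2030: 1 month at 2% → €76,000 × 2% × 1/12 = €126.6667
Total = €1,903.1667

€1,903.17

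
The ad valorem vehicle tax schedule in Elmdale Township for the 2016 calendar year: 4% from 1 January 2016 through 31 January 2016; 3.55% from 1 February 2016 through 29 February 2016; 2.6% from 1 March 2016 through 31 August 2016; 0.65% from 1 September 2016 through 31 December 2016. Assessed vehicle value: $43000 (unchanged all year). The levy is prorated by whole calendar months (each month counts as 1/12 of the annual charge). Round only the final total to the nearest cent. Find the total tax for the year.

1 January – 31 January 2016: 1 month at 4% → $43000 × 4% × 1/12 = $143.3333
1 February – 29 February 2016: 1 month at 3.55% → $43000 × 3.55% × 1/12 = $127.2083
1 March – 31 August 2016: 6 months at 2.6% → $43000 × 2.6% × 6/12 = $559.0000
1 September – 31 December 2016: 4 months at 0.65% → $43000 × 0.65% × 4/12 = $93.1667
Total = $922.7083

$922.71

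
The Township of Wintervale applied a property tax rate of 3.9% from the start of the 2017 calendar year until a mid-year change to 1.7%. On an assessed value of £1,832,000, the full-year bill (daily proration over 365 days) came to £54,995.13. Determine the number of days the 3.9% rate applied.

Let d = days at the first rate; then 365 − d days at the second rate.
£1,832,000 × [3.9%·d + 1.7%·(365−d)] / 365 = £54,995.13
Solving gives d = 216, so the new rate took effect on 5 August 2017.

216 days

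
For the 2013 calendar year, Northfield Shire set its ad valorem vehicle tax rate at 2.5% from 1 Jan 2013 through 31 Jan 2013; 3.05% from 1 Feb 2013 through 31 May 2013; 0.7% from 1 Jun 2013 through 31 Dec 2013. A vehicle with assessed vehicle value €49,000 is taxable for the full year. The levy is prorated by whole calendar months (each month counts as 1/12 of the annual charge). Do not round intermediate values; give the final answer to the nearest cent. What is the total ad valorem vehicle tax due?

1 Jan – 31 Jan 2013: 1 month at 2.5% → €49,000 × 2.5% × 1/12 = €102.0833
1 Feb – 31 May 2013: 4 months at 3.05% → €49,000 × 3.05% × 4/12 = €498.1667
1 Jun – 31 Dec 2013: 7 months at 0.7% → €49,000 × 0.7% × 7/12 = €200.0833
Total = €800.3333

€800.33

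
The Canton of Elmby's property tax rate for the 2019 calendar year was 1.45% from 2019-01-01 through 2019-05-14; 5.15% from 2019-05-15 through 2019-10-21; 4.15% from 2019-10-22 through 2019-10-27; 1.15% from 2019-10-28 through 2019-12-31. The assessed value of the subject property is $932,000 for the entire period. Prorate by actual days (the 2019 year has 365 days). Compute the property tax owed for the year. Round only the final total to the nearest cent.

2019-01-01 to 2019-05-14: 134 days at 1.45% → $932,000 × 1.45% × 134/365 = $4,961.3041
2019-05-15 to 2019-10-21: 160 days at 5.15% → $932,000 × 5.15% × 160/365 = $21,040.2192
2019-10-22 to 2019-10-27: 6 days at 4.15% → $932,000 × 4.15% × 6/365 = $635.8027
2019-10-28 to 2019-12-31: 65 days at 1.15% → $932,000 × 1.15% × 65/365 = $1,908.6849
Total = $28,546.0110

$28,546.01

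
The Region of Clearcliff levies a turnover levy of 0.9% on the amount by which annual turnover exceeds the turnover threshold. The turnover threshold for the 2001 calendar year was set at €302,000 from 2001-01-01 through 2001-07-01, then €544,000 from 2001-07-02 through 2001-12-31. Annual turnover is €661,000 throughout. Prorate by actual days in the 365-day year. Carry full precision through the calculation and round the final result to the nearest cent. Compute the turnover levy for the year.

2001-01-01 to 2001-07-01: 182 days, exemption €302,000 → (€661,000 − €302,000) × 0.9% × 182/365 = €1,611.0740
2001-07-02 to 2001-12-31: 183 days, exemption €544,000 → (€661,000 − €544,000) × 0.9% × 183/365 = €527.9425
Total = €2,139.0164

€2,139.02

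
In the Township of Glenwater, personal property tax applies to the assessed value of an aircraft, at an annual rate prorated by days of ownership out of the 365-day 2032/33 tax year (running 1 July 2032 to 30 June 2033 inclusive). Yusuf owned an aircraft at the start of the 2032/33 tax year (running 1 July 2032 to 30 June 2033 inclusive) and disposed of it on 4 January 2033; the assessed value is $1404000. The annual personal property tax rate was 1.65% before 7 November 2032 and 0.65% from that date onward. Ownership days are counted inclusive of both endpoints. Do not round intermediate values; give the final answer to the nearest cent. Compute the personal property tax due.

1 July – 6 November 2032: 129 days at 1.65% → $1404000 × 1.65% × 129/365 = $8187.4356
7 November 2032 – 4 January 2033: 59 days at 0.65% → $1404000 × 0.65% × 59/365 = $1475.1616
Total = $9662.5973

$9662.60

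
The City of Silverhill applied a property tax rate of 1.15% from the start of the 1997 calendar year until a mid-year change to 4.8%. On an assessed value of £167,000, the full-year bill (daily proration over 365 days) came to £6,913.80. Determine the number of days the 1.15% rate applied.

66 days

Let d = days at the first rate; then 365 − d days at the second rate.
£167,000 × [1.15%·d + 4.8%·(365−d)] / 365 = £6,913.80
Solving gives d = 66, so the new rate took effect on 8 Mar 1997.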